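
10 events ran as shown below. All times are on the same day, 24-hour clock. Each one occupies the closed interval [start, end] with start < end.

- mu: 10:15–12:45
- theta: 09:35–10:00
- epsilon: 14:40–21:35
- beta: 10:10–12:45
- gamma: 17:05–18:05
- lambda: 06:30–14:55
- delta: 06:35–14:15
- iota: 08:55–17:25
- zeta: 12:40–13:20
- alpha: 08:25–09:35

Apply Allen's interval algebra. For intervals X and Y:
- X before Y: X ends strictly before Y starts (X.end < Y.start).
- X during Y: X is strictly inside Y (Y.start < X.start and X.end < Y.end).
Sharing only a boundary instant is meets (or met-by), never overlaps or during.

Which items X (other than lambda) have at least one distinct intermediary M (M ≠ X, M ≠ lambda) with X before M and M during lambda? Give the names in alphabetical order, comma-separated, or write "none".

Target lambda = [06:30, 14:55].
Intermediaries M with M during lambda: alpha, beta, delta, mu, theta, zeta.
Via alpha — items with X before alpha: none.
Via beta — items with X before beta: alpha, theta.
Via delta — items with X before delta: none.
Via mu — items with X before mu: alpha, theta.
Via theta — items with X before theta: none.
Via zeta — items with X before zeta: alpha, theta.
Union: alpha, theta.

alpha, theta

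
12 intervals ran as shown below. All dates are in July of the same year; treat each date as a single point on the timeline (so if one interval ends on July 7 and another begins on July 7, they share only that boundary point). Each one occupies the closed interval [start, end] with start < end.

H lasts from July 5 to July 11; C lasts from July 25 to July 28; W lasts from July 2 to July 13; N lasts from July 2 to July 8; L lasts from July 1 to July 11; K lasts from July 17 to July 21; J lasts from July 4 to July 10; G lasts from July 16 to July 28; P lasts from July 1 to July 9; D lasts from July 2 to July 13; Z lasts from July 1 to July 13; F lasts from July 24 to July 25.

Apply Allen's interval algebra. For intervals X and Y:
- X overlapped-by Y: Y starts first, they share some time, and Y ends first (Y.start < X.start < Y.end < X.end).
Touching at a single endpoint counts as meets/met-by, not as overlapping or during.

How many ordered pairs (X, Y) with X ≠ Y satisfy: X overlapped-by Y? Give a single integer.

Checking all 132 ordered pairs for relation 'overlapped-by'; matching pairs in alphabetical order:
(D, L): D overlapped-by L ✓
(D, P): D overlapped-by P ✓
(H, J): H overlapped-by J ✓
(H, N): H overlapped-by N ✓
(H, P): H overlapped-by P ✓
(J, N): J overlapped-by N ✓
(J, P): J overlapped-by P ✓
(W, L): W overlapped-by L ✓
(W, P): W overlapped-by P ✓
Count: 9.

9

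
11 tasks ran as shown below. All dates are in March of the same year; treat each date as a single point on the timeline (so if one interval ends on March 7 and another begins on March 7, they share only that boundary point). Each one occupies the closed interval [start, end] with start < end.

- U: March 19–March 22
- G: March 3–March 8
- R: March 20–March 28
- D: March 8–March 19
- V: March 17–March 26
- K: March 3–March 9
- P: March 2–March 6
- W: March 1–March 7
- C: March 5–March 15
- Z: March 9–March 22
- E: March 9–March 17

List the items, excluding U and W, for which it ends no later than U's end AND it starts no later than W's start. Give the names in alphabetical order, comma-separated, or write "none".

none

Conditions: its end is no later than U's end (X.end <= March 22) AND its start is no later than W's start (X.start <= March 1).
C: end March 15 <= March 22? ✓; start March 5 <= March 1? ✗ → no.
D: end March 19 <= March 22? ✓; start March 8 <= March 1? ✗ → no.
E: end March 17 <= March 22? ✓; start March 9 <= March 1? ✗ → no.
G: end March 8 <= March 22? ✓; start March 3 <= March 1? ✗ → no.
K: end March 9 <= March 22? ✓; start March 3 <= March 1? ✗ → no.
P: end March 6 <= March 22? ✓; start March 2 <= March 1? ✗ → no.
R: end March 28 <= March 22? ✗; start March 20 <= March 1? ✗ → no.
V: end March 26 <= March 22? ✗; start March 17 <= March 1? ✗ → no.
Z: end March 22 <= March 22? ✓; start March 9 <= March 1? ✗ → no.
Result: none.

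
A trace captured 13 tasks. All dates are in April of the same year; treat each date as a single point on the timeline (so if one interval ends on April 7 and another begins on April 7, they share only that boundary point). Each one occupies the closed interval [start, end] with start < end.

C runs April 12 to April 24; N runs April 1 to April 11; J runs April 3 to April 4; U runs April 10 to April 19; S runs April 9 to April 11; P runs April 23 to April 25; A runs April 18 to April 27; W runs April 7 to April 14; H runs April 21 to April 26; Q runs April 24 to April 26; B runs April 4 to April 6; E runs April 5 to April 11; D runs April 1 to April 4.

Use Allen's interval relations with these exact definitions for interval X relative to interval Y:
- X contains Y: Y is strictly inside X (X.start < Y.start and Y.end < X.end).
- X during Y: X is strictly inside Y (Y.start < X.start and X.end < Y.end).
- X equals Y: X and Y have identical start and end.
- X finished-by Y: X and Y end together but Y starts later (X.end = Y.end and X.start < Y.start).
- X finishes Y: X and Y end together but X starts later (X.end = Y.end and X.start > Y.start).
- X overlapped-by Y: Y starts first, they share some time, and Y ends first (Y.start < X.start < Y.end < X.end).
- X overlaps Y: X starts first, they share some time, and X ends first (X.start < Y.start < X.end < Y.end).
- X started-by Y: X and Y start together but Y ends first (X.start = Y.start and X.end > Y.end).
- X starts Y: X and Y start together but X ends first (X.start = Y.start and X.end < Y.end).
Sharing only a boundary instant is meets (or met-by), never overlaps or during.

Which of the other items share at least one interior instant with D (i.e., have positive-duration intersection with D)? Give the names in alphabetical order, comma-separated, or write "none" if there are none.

Target D = [April 1, April 4].
A [April 18, April 27] → after → no.
B [April 4, April 6] → met-by → no.
C [April 12, April 24] → after → no.
E [April 5, April 11] → after → no.
H [April 21, April 26] → after → no.
J [April 3, April 4] → finishes → yes.
N [April 1, April 11] → started-by → yes.
P [April 23, April 25] → after → no.
Q [April 24, April 26] → after → no.
S [April 9, April 11] → after → no.
U [April 10, April 19] → after → no.
W [April 7, April 14] → after → no.
Result: J, N.

J, N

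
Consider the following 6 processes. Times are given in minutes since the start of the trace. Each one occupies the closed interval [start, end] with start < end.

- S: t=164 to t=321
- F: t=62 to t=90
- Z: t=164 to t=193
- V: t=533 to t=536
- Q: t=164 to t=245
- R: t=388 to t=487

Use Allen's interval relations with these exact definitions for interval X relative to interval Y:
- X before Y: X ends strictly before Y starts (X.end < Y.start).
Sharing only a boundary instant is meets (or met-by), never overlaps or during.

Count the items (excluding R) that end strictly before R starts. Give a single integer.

Target R = [t=388, t=487].
F [t=62, t=90] → before → counts.
Q [t=164, t=245] → before → counts.
S [t=164, t=321] → before → counts.
V [t=533, t=536] → after → no.
Z [t=164, t=193] → before → counts.
Total: 4.

4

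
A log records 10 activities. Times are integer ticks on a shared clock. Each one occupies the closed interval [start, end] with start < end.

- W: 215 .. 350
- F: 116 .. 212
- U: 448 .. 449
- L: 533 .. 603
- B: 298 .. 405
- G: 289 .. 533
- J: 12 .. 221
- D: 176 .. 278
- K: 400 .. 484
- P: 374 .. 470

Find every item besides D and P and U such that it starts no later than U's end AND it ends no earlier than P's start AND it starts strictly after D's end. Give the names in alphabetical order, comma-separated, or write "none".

B, G, K

Conditions: its start is no later than U's end (X.start <= 449) AND its end is no earlier than P's start (X.end >= 374) AND its start is strictly after D's end (X.start > 278).
B: start 298 <= 449? ✓; end 405 >= 374? ✓; start 298 > 278? ✓ → yes.
F: start 116 <= 449? ✓; end 212 >= 374? ✗; start 116 > 278? ✗ → no.
G: start 289 <= 449? ✓; end 533 >= 374? ✓; start 289 > 278? ✓ → yes.
J: start 12 <= 449? ✓; end 221 >= 374? ✗; start 12 > 278? ✗ → no.
K: start 400 <= 449? ✓; end 484 >= 374? ✓; start 400 > 278? ✓ → yes.
L: start 533 <= 449? ✗; end 603 >= 374? ✓; start 533 > 278? ✓ → no.
W: start 215 <= 449? ✓; end 350 >= 374? ✗; start 215 > 278? ✗ → no.
Result: B, G, K.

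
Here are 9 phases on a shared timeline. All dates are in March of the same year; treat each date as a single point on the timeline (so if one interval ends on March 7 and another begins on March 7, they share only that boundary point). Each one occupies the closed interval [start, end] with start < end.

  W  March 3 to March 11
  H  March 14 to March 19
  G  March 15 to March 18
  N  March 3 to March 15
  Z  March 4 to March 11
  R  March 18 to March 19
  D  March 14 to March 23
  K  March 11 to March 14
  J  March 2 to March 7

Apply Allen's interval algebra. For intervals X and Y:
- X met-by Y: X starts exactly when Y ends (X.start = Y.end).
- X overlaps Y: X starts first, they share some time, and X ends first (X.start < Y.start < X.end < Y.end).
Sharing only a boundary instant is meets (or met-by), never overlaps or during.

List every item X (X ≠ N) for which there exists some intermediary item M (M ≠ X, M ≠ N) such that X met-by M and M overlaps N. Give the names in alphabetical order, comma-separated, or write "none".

Target N = [March 3, March 15].
Intermediaries M with M overlaps N: J.
Via J — items with X met-by J: none.
Union: none.

none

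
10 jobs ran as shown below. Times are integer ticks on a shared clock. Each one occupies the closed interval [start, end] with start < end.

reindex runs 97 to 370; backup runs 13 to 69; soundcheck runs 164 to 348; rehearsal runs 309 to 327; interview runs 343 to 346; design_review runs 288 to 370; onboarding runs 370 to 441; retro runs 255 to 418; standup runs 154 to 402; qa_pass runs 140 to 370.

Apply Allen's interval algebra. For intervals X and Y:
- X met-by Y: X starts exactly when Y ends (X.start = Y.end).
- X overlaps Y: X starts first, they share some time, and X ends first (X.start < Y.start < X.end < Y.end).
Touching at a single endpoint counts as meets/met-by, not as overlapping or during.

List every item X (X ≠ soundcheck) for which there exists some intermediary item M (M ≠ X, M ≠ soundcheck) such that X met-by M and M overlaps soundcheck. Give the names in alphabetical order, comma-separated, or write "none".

Target soundcheck = [164, 348].
Intermediaries M with M overlaps soundcheck: none.
Union: none.

none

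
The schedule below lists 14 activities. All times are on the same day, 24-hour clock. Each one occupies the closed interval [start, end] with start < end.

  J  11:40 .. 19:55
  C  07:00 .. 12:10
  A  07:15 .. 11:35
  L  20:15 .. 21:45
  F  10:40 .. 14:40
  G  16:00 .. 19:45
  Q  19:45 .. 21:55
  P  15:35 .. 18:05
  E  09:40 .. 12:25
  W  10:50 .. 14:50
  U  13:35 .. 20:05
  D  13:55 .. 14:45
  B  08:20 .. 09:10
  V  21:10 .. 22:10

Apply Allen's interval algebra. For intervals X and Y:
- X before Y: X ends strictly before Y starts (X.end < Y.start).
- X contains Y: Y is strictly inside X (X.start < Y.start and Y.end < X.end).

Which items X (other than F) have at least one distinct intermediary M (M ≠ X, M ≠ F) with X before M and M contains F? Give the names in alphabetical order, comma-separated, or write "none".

Target F = [10:40, 14:40].
Intermediaries M with M contains F: none.
Union: none.

none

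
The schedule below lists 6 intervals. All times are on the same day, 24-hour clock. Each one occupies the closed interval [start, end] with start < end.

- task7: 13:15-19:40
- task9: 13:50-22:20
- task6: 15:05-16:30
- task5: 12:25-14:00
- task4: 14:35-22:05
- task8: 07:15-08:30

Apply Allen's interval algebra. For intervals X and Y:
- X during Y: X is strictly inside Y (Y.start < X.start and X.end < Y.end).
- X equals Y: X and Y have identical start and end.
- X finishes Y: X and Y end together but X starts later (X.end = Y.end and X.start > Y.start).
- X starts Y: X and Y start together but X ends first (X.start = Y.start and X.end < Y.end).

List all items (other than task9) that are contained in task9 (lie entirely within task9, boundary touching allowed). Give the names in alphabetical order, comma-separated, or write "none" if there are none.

task4, task6

Target task9 = [13:50, 22:20].
task4 [14:35, 22:05] → during → yes.
task5 [12:25, 14:00] → overlaps → no.
task6 [15:05, 16:30] → during → yes.
task7 [13:15, 19:40] → overlaps → no.
task8 [07:15, 08:30] → before → no.
Result: task4, task6.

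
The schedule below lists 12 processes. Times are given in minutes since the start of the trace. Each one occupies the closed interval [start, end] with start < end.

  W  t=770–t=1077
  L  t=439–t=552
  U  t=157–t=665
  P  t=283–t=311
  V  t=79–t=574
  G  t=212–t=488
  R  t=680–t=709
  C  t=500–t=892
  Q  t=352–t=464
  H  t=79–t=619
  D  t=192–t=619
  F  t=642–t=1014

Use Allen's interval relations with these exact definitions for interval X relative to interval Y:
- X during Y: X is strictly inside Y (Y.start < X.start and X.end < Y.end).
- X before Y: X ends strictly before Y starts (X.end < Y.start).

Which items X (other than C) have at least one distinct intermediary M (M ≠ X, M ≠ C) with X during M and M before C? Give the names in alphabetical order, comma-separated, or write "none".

P, Q

Target C = [t=500, t=892].
Intermediaries M with M before C: G, P, Q.
Via G — items with X during G: P, Q.
Via P — items with X during P: none.
Via Q — items with X during Q: none.
Union: P, Q.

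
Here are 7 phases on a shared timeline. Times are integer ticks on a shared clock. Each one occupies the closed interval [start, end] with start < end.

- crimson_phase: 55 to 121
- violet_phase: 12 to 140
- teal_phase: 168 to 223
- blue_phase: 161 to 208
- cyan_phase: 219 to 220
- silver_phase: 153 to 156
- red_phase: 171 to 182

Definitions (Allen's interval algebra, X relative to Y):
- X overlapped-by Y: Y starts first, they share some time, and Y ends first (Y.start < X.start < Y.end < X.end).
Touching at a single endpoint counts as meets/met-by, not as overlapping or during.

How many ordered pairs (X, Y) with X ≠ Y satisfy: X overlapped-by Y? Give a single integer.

1

Checking all 42 ordered pairs for relation 'overlapped-by'; matching pairs in alphabetical order:
(teal_phase, blue_phase): teal_phase overlapped-by blue_phase ✓
Count: 1.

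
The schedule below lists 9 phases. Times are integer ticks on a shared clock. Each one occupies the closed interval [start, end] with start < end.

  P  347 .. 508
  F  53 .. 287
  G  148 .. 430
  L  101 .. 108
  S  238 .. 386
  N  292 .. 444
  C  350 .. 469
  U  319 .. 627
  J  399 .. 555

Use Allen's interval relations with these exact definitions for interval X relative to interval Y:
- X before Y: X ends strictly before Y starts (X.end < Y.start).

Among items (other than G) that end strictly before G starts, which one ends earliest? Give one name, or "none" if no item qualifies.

L

Target G = [148, 430].
C [350, 469] → overlapped-by → excluded.
F [53, 287] → overlaps → excluded.
J [399, 555] → overlapped-by → excluded.
L [101, 108] → before → candidate.
N [292, 444] → overlapped-by → excluded.
P [347, 508] → overlapped-by → excluded.
S [238, 386] → during → excluded.
U [319, 627] → overlapped-by → excluded.
Among candidates, earliest end is 108 → L.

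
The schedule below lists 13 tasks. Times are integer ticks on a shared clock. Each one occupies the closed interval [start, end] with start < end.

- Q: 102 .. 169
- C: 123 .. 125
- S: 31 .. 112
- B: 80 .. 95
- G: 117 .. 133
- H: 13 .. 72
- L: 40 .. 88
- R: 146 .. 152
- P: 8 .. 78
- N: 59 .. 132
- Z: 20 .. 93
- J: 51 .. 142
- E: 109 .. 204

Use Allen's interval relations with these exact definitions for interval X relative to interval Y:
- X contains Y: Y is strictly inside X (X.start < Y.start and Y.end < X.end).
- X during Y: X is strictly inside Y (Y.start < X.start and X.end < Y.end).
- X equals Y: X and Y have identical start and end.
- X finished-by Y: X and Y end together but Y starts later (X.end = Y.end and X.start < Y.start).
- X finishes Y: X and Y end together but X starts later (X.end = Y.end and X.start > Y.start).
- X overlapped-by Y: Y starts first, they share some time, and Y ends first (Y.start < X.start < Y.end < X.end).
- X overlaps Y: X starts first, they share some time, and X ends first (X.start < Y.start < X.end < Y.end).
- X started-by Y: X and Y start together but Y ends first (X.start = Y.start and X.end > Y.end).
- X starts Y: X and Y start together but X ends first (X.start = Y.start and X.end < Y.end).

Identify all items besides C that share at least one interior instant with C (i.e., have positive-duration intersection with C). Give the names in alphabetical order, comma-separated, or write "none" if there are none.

E, G, J, N, Q

Target C = [123, 125].
B [80, 95] → before → no.
E [109, 204] → contains → yes.
G [117, 133] → contains → yes.
H [13, 72] → before → no.
J [51, 142] → contains → yes.
L [40, 88] → before → no.
N [59, 132] → contains → yes.
P [8, 78] → before → no.
Q [102, 169] → contains → yes.
R [146, 152] → after → no.
S [31, 112] → before → no.
Z [20, 93] → before → no.
Result: E, G, J, N, Q.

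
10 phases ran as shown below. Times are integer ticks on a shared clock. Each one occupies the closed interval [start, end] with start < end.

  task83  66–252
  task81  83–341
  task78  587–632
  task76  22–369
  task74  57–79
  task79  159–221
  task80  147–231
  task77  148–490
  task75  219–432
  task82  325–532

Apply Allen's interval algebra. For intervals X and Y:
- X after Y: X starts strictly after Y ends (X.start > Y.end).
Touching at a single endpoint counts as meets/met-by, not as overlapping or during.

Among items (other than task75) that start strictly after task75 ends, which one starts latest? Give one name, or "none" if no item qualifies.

Target task75 = [219, 432].
task74 [57, 79] → before → excluded.
task76 [22, 369] → overlaps → excluded.
task77 [148, 490] → contains → excluded.
task78 [587, 632] → after → candidate.
task79 [159, 221] → overlaps → excluded.
task80 [147, 231] → overlaps → excluded.
task81 [83, 341] → overlaps → excluded.
task82 [325, 532] → overlapped-by → excluded.
task83 [66, 252] → overlaps → excluded.
Among candidates, latest start is 587 → task78.

task78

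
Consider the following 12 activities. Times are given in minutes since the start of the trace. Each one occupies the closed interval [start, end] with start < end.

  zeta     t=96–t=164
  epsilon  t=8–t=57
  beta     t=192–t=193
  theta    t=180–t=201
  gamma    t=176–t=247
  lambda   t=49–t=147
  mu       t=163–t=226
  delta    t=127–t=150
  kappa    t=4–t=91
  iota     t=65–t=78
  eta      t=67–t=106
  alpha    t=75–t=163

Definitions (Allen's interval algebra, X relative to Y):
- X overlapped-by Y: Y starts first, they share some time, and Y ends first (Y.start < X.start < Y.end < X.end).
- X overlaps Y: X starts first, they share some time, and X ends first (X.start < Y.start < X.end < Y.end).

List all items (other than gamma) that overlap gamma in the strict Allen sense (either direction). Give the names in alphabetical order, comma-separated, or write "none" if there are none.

mu

Target gamma = [t=176, t=247].
alpha [t=75, t=163] → before → no.
beta [t=192, t=193] → during → no.
delta [t=127, t=150] → before → no.
epsilon [t=8, t=57] → before → no.
eta [t=67, t=106] → before → no.
iota [t=65, t=78] → before → no.
kappa [t=4, t=91] → before → no.
lambda [t=49, t=147] → before → no.
mu [t=163, t=226] → overlaps → yes.
theta [t=180, t=201] → during → no.
zeta [t=96, t=164] → before → no.
Result: mu.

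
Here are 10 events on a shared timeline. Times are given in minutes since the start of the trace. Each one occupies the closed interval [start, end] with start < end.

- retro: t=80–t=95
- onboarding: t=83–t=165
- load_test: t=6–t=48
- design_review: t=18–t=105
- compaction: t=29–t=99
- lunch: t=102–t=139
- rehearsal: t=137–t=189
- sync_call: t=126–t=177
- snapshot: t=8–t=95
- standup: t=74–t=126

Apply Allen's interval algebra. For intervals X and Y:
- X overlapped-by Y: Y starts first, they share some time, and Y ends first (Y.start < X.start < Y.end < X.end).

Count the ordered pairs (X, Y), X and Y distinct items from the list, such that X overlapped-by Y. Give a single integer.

Checking all 90 ordered pairs for relation 'overlapped-by'; matching pairs in alphabetical order:
(compaction, load_test): compaction overlapped-by load_test ✓
(compaction, snapshot): compaction overlapped-by snapshot ✓
(design_review, load_test): design_review overlapped-by load_test ✓
(design_review, snapshot): design_review overlapped-by snapshot ✓
(lunch, design_review): lunch overlapped-by design_review ✓
(lunch, standup): lunch overlapped-by standup ✓
(onboarding, compaction): onboarding overlapped-by compaction ✓
(onboarding, design_review): onboarding overlapped-by design_review ✓
(onboarding, retro): onboarding overlapped-by retro ✓
(onboarding, snapshot): onboarding overlapped-by snapshot ✓
(onboarding, standup): onboarding overlapped-by standup ✓
(rehearsal, lunch): rehearsal overlapped-by lunch ✓
(rehearsal, onboarding): rehearsal overlapped-by onboarding ✓
(rehearsal, sync_call): rehearsal overlapped-by sync_call ✓
(snapshot, load_test): snapshot overlapped-by load_test ✓
(standup, compaction): standup overlapped-by compaction ✓
(standup, design_review): standup overlapped-by design_review ✓
(standup, snapshot): standup overlapped-by snapshot ✓
(sync_call, lunch): sync_call overlapped-by lunch ✓
(sync_call, onboarding): sync_call overlapped-by onboarding ✓
Count: 20.

20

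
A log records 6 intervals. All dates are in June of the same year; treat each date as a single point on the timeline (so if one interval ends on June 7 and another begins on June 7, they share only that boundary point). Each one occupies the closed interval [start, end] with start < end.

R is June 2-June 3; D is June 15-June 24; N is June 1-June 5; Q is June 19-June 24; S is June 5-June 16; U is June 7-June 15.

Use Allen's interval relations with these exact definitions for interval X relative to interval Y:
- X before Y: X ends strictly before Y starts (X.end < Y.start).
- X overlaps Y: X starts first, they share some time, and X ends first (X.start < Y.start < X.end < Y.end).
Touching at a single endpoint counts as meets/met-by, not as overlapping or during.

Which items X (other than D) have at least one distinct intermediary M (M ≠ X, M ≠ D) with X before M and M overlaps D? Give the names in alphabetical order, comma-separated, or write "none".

Target D = [June 15, June 24].
Intermediaries M with M overlaps D: S.
Via S — items with X before S: R.
Union: R.

R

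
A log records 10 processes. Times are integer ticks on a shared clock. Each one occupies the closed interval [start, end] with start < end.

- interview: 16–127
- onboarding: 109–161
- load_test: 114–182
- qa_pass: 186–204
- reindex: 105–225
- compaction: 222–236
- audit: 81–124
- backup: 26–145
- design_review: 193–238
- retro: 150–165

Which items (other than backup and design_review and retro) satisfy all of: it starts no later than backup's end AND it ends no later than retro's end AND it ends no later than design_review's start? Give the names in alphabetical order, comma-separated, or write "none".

Conditions: its start is no later than backup's end (X.start <= 145) AND its end is no later than retro's end (X.end <= 165) AND its end is no later than design_review's start (X.end <= 193).
audit: start 81 <= 145? ✓; end 124 <= 165? ✓; end 124 <= 193? ✓ → yes.
compaction: start 222 <= 145? ✗; end 236 <= 165? ✗; end 236 <= 193? ✗ → no.
interview: start 16 <= 145? ✓; end 127 <= 165? ✓; end 127 <= 193? ✓ → yes.
load_test: start 114 <= 145? ✓; end 182 <= 165? ✗; end 182 <= 193? ✓ → no.
onboarding: start 109 <= 145? ✓; end 161 <= 165? ✓; end 161 <= 193? ✓ → yes.
qa_pass: start 186 <= 145? ✗; end 204 <= 165? ✗; end 204 <= 193? ✗ → no.
reindex: start 105 <= 145? ✓; end 225 <= 165? ✗; end 225 <= 193? ✗ → no.
Result: audit, interview, onboarding.

audit, interview, onboarding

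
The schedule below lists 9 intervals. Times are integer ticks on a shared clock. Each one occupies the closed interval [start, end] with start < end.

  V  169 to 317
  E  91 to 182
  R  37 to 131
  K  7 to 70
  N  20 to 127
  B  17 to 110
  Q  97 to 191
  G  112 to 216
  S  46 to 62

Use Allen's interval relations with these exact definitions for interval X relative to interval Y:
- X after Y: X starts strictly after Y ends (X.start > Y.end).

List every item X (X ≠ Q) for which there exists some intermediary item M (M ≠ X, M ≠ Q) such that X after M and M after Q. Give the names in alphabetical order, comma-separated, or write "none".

Target Q = [97, 191].
Intermediaries M with M after Q: none.
Union: none.

none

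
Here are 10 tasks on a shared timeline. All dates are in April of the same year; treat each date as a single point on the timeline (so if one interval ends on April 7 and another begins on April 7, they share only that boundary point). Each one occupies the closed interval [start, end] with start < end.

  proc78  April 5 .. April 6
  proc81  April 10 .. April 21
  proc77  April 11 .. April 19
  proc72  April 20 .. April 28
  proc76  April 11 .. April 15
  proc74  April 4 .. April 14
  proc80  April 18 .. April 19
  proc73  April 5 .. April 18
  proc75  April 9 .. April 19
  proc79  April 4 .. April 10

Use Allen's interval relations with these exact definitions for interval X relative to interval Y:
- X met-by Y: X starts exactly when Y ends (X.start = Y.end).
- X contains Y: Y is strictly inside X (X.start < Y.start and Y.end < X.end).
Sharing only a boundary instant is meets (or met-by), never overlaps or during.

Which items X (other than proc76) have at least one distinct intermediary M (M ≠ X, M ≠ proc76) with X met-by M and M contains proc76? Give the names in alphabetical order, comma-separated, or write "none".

Target proc76 = [April 11, April 15].
Intermediaries M with M contains proc76: proc73, proc75, proc81.
Via proc73 — items with X met-by proc73: proc80.
Via proc75 — items with X met-by proc75: none.
Via proc81 — items with X met-by proc81: none.
Union: proc80.

proc80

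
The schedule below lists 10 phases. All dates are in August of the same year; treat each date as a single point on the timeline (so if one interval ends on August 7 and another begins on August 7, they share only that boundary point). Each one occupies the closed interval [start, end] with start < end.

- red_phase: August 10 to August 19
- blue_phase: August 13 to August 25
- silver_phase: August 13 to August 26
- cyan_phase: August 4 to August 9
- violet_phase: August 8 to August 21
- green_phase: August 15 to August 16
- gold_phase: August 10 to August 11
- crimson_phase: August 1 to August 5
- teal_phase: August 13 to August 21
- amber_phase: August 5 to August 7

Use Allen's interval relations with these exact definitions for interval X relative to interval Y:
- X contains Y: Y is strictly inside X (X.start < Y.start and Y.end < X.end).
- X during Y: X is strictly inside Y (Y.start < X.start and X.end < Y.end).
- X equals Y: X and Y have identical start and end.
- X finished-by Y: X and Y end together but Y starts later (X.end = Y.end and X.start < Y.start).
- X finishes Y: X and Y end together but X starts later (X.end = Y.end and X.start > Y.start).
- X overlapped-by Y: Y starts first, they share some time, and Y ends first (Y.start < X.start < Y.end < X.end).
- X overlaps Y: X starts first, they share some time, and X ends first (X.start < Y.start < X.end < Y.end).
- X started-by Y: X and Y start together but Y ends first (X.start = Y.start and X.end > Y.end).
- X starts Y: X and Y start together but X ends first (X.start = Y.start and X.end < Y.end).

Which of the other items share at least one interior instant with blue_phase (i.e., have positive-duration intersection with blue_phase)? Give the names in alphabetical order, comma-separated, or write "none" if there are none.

Target blue_phase = [August 13, August 25].
amber_phase [August 5, August 7] → before → no.
crimson_phase [August 1, August 5] → before → no.
cyan_phase [August 4, August 9] → before → no.
gold_phase [August 10, August 11] → before → no.
green_phase [August 15, August 16] → during → yes.
red_phase [August 10, August 19] → overlaps → yes.
silver_phase [August 13, August 26] → started-by → yes.
teal_phase [August 13, August 21] → starts → yes.
violet_phase [August 8, August 21] → overlaps → yes.
Result: green_phase, red_phase, silver_phase, teal_phase, violet_phase.

green_phase, red_phase, silver_phase, teal_phase, violet_phase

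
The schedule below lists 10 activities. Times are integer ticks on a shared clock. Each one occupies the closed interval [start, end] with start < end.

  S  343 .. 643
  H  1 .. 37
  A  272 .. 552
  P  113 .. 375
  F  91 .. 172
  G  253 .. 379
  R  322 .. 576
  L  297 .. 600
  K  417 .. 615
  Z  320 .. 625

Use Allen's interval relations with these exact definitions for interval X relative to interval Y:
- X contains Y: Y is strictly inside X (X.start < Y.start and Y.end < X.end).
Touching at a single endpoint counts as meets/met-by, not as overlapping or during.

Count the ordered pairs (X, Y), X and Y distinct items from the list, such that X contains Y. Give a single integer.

4

Checking all 90 ordered pairs for relation 'contains'; matching pairs in alphabetical order:
(L, R): L contains R ✓
(S, K): S contains K ✓
(Z, K): Z contains K ✓
(Z, R): Z contains R ✓
Count: 4.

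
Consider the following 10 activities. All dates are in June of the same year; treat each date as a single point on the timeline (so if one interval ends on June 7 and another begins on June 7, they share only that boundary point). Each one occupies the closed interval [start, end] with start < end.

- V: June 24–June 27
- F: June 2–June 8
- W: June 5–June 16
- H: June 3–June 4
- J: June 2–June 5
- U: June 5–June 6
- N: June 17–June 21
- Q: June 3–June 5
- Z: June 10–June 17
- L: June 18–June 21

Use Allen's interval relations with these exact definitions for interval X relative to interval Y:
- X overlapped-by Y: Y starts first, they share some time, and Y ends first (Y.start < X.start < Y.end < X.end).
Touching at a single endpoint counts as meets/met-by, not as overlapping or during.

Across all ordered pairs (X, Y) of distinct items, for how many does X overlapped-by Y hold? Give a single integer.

2

Checking all 90 ordered pairs for relation 'overlapped-by'; matching pairs in alphabetical order:
(W, F): W overlapped-by F ✓
(Z, W): Z overlapped-by W ✓
Count: 2.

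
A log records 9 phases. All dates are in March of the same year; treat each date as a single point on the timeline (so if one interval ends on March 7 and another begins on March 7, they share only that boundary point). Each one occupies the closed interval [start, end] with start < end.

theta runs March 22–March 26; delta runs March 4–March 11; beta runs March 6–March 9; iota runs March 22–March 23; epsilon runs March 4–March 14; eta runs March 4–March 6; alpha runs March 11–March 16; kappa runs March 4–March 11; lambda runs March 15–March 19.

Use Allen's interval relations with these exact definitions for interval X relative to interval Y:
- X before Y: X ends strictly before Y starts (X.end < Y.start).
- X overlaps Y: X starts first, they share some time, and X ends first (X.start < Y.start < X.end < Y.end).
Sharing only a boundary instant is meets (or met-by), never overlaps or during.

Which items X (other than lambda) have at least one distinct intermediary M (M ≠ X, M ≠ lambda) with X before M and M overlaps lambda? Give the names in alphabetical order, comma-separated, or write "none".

Target lambda = [March 15, March 19].
Intermediaries M with M overlaps lambda: alpha.
Via alpha — items with X before alpha: beta, eta.
Union: beta, eta.

beta, eta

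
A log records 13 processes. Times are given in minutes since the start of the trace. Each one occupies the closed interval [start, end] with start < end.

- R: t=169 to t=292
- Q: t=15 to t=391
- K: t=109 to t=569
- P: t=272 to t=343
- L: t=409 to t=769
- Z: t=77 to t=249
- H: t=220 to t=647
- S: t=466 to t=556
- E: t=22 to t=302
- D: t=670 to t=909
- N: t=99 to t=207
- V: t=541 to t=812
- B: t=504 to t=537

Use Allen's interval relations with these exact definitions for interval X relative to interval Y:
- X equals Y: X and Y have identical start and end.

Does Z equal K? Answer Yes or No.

Z = [t=77, t=249], K = [t=109, t=569].
Actual relation of Z to K: overlaps.
Asked whether 'equals' holds → No.

No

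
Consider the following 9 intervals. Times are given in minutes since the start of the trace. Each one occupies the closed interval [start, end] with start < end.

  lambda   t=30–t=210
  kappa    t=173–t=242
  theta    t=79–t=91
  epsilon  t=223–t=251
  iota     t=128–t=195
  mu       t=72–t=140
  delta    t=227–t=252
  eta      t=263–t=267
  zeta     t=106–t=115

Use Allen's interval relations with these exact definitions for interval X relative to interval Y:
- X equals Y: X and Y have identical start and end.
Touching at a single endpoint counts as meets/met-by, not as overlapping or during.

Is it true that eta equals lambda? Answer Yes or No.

No

eta = [t=263, t=267], lambda = [t=30, t=210].
Actual relation of eta to lambda: after.
Asked whether 'equals' holds → No.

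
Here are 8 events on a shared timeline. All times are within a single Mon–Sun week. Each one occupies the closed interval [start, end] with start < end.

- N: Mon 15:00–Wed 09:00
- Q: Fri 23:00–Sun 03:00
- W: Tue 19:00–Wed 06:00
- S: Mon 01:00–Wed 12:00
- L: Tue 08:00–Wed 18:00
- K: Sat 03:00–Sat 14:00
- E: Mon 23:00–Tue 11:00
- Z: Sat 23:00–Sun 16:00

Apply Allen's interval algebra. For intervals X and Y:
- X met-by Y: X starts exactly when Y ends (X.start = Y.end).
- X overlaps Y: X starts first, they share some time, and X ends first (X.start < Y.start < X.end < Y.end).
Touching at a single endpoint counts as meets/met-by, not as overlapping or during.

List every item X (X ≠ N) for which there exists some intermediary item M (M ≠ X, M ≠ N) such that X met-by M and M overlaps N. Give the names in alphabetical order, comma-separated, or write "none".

none

Target N = [Mon 15:00, Wed 09:00].
Intermediaries M with M overlaps N: none.
Union: none.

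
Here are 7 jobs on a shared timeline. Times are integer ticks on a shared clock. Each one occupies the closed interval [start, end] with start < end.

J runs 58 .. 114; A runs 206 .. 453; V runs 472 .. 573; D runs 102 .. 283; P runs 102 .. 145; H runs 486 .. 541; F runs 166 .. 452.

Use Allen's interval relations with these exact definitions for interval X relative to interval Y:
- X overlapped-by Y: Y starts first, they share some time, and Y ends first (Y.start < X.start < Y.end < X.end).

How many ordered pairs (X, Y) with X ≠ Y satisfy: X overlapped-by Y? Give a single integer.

5

Checking all 42 ordered pairs for relation 'overlapped-by'; matching pairs in alphabetical order:
(A, D): A overlapped-by D ✓
(A, F): A overlapped-by F ✓
(D, J): D overlapped-by J ✓
(F, D): F overlapped-by D ✓
(P, J): P overlapped-by J ✓
Count: 5.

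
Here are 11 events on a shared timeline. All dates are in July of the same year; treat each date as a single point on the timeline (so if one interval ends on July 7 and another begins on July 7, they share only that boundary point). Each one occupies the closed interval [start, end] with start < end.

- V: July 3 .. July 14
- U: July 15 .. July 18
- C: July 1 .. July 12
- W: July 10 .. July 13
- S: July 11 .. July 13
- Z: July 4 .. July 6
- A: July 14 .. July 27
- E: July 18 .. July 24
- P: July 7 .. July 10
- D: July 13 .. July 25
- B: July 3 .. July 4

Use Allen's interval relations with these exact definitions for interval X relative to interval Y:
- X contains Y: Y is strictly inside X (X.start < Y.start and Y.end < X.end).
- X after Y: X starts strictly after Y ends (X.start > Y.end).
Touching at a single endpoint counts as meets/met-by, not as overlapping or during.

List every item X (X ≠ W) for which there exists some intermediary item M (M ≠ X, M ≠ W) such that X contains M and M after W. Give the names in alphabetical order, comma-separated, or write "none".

A, D

Target W = [July 10, July 13].
Intermediaries M with M after W: A, E, U.
Via A — items with X contains A: none.
Via E — items with X contains E: A, D.
Via U — items with X contains U: A, D.
Union: A, D.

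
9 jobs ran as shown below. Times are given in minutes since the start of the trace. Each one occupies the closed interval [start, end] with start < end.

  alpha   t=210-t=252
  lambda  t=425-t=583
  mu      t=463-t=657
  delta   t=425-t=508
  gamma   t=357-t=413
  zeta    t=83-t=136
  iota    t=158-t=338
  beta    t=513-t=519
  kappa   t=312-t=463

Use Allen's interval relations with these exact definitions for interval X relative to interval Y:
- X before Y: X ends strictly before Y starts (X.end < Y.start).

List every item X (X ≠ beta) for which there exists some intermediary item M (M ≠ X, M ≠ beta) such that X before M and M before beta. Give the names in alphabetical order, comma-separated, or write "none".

Target beta = [t=513, t=519].
Intermediaries M with M before beta: alpha, delta, gamma, iota, kappa, zeta.
Via alpha — items with X before alpha: zeta.
Via delta — items with X before delta: alpha, gamma, iota, zeta.
Via gamma — items with X before gamma: alpha, iota, zeta.
Via iota — items with X before iota: zeta.
Via kappa — items with X before kappa: alpha, zeta.
Via zeta — items with X before zeta: none.
Union: alpha, gamma, iota, zeta.

alpha, gamma, iota, zeta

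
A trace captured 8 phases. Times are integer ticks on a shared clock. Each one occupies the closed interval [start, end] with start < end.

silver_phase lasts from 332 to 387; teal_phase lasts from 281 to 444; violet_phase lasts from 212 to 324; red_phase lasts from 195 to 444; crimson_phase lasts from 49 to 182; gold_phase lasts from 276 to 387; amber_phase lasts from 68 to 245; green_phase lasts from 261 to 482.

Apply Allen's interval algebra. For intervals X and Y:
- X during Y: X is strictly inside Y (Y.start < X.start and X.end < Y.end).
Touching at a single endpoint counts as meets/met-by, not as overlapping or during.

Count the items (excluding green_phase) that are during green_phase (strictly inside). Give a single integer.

Target green_phase = [261, 482].
amber_phase [68, 245] → before → no.
crimson_phase [49, 182] → before → no.
gold_phase [276, 387] → during → counts.
red_phase [195, 444] → overlaps → no.
silver_phase [332, 387] → during → counts.
teal_phase [281, 444] → during → counts.
violet_phase [212, 324] → overlaps → no.
Total: 3.

3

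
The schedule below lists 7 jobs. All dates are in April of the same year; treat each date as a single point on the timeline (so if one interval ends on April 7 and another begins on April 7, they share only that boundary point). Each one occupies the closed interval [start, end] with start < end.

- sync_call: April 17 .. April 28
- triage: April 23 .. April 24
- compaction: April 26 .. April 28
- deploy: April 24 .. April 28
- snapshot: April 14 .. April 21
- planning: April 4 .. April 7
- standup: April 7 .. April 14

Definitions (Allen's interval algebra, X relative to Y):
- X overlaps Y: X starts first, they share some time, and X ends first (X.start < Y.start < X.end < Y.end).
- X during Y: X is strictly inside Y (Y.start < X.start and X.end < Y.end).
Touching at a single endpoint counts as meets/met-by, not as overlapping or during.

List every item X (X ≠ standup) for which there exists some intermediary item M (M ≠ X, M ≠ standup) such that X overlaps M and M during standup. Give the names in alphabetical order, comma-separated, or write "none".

Target standup = [April 7, April 14].
Intermediaries M with M during standup: none.
Union: none.

none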